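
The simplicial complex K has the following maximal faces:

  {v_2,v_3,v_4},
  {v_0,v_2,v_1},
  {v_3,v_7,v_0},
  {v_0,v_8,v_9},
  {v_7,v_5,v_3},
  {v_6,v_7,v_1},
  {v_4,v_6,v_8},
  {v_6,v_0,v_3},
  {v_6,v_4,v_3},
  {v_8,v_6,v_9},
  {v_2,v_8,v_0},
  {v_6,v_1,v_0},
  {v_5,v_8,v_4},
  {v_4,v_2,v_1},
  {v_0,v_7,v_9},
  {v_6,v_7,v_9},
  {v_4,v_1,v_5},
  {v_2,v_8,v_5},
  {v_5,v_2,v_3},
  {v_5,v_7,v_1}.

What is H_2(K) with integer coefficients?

H_2 = 0.

Take the total order v_0 < v_1 < v_2 < v_3 < v_4 < v_5 < v_6 < v_7 < v_8 < v_9 on the vertex set. Then K (dimension 2) consists of the simplices:

  0-simplices (10): [v_0], [v_1], [v_2], [v_3], [v_4], [v_5], [v_6], [v_7], [v_8], [v_9]
  1-simplices (30): (30 of them)
  2-simplices (20): (20 of them)

Hence C_0 ≅ Z^10, C_1 ≅ Z^30, C_2 ≅ Z^20.

The boundary map ∂_1: C_1 → C_0 is given by ∂[p,q] = [q] − [p]. For instance
  ∂[v_2,v_3] = [v_3] − [v_2].
This gives a 10×30 integer matrix of rank 9; reducing to Smith normal form yields diagonal entries (1,1,1,1,1,1,1,1,1).

The boundary map ∂_2: C_2 → C_1 maps a triangle to the signed sum of its edges. For instance
  ∂[v_0,v_3,v_6] = [v_3,v_6] − [v_0,v_6] + [v_0,v_3],
  ∂[v_0,v_3,v_7] = [v_3,v_7] − [v_0,v_7] + [v_0,v_3].
As a 30×20 matrix over Z this has rank 20, with invariant factors (1,1,1,1,1,1,1,1,1,1,1,1,1,1,1,1,1,1,1,2).

Computing H_k = (kernel of ∂_k) / (image of ∂_{k+1}):

  H_2: rank ker ∂_2 − rank ∂_3 = (20 − 20) − 0 = 0, and there is no ∂_3, so H_2 ≅ 0.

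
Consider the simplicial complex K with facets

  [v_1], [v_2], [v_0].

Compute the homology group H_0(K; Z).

We work with the vertex ordering v_0 < v_1 < v_2. The simplices of K, each written with vertices in increasing order, are:

  0-simplices (3): [v_0], [v_1], [v_2]

so the chain groups are C_0 ≅ Z^3.

Reading off H_k = ker ∂_k / im ∂_{k+1}:

  H_0: rank C_0 − rank ∂_1 = 3 − 0 = 3, and there is no ∂_1, so H_0 = Z^3.

H_0 = Z^3.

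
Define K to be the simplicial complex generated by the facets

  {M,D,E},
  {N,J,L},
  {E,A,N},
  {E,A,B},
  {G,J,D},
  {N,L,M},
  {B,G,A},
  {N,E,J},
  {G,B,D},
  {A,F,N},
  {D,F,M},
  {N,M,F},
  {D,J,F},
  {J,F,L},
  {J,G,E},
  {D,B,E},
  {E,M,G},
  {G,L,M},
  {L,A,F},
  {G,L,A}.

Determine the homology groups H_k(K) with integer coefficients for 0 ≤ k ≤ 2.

Order the vertices as A < B < D < E < F < G < J < L < M < N. Listing each simplex with vertices in this order, K has dimension 2 with simplices:

  0-simplices (10): A, B, D, E, F, G, J, L, M, N
  1-simplices (30): AB, AE, AF, AG, AL, AN, BD, BE, BG, DE, DF, DG, DJ, DM, EG, EJ, EM, EN, FJ, FL, FM, FN, GJ, GL, GM, JL, JN, LM, LN, MN
  2-simplices (20): ABE, ABG, AEN, AFL, AFN, AGL, BDE, BDG, DEM, DFJ, DFM, DGJ, EGJ, EGM, EJN, FJL, FMN, GLM, JLN, LMN

Hence C_0 ≅ Z^10, C_1 ≅ Z^30, C_2 ≅ Z^20.

Boundary ∂_1: C_1 → C_0 maps an edge to its endpoints' difference, ∂[p,q] = q − p. For instance
  ∂GM = M − G.
This gives a 10×30 integer matrix of rank 9; reducing to Smith normal form yields diagonal entries (1,1,1,1,1,1,1,1,1).

The boundary map ∂_2: C_2 → C_1 maps a triangle to the signed sum of its edges. For instance
  ∂DEM = EM − DM + DE,
  ∂BDG = DG − BG + BD.
As a 30×20 matrix over Z this has rank 20, with invariant factors (1,1,1,1,1,1,1,1,1,1,1,1,1,1,1,1,1,1,1,2).

From H_k ≅ ker(∂_k) / im(∂_{k+1}) we obtain:

  H_0: rank C_0 − rank ∂_1 = 10 − 9 = 1, and the invariant factors of ∂_1 are all 1, so H_0 = Z.
  H_1: rank ker ∂_1 − rank ∂_2 = (30 − 9) − 20 = 1, and ∂_2 has invariant factor 2 > 1, so H_1 = Z ⊕ Z_2.
  H_2: rank ker ∂_2 − rank ∂_3 = (20 − 20) − 0 = 0, and there is no ∂_3, so H_2 = 0.

H_0 ≅ Z,  H_1 ≅ Z ⊕ Z_2,  H_2 = 0.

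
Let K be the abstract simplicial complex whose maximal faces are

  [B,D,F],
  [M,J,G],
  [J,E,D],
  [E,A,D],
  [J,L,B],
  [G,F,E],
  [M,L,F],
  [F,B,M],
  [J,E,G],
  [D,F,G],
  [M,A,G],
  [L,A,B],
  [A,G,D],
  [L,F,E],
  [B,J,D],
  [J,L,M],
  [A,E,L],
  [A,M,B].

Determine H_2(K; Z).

Fix the vertex order A < B < D < E < F < G < J < L < M and write every simplex with vertices in increasing order. Then dim K = 2 and the simplices of K are:

  0-simplices (9): A, B, D, E, F, G, J, L, M
  1-simplices (27): AB, AD, AE, AG, AL, AM, BD, BF, BJ, BL, BM, DE, DF, DG, DJ, EF, EG, EJ, EL, FG, FL, FM, GJ, GM, JL, JM, LM
  2-simplices (18): ABL, ABM, ADE, ADG, AEL, AGM, BDF, BDJ, BFM, BJL, DEJ, DFG, EFG, EFL, EGJ, FLM, GJM, JLM

so the chain groups are C_0 ≅ Z^9, C_1 ≅ Z^27, C_2 ≅ Z^18.

The boundary map ∂_1: C_1 → C_0 maps an edge to its endpoints' difference, ∂[p,q] = q − p.
The resulting 9×27 matrix has rank 8, and its Smith normal form has invariant factors (1,1,1,1,1,1,1,1).

The boundary map ∂_2: C_2 → C_1 sends each 2-simplex [p,q,r] to [q,r] − [p,r] + [p,q]. For instance
  ∂EFL = FL − EL + EF,
  ∂BFM = FM − BM + BF.
The 27×18 boundary matrix has rank 18 and Smith normal form diag(1,1,1,1,1,1,1,1,1,1,1,1,1,1,1,1,1,2).

From H_k ≅ ker(∂_k) / im(∂_{k+1}) we obtain:

  H_2: rank ker ∂_2 − rank ∂_3 = (18 − 18) − 0 = 0, and there is no ∂_3, so H_2 = 0.

(K is a triangulation of the Klein bottle.)

H_2 ≅ 0.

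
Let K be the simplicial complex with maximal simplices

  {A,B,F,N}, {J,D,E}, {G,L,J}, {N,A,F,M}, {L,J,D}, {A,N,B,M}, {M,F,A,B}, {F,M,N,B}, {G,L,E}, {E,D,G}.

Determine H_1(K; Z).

H_1 = Z.

We work with the vertex ordering A < B < D < E < F < G < J < L < M < N. The simplices of K, each written with vertices in increasing order, are:

  0-simplices (10): A, B, D, E, F, G, J, L, M, N
  1-simplices (20): AB, AF, AM, AN, BF, BM, BN, DE, DG, DJ, DL, EG, EJ, EL, FM, FN, GJ, GL, JL, MN
  2-simplices (15): ABF, ABM, ABN, AFM, AFN, AMN, BFM, BFN, BMN, DEG, DEJ, DJL, EGL, FMN, GJL
  3-simplices (5): ABFM, ABFN, ABMN, AFMN, BFMN

Hence C_0 ≅ Z^10, C_1 ≅ Z^20, C_2 ≅ Z^15, C_3 ≅ Z^5.

The boundary map ∂_1: C_1 → C_0 maps an edge to its endpoints' difference, ∂[p,q] = q − p.
This gives a 10×20 integer matrix of rank 8; reducing to Smith normal form yields diagonal entries (1,1,1,1,1,1,1,1).

∂_2: C_2 → C_1 acts by ∂[p,q,r] = [q,r] − [p,r] + [p,q]. For instance
  ∂ABF = BF − AF + AB,
  ∂AMN = MN − AN + AM.
As a 20×15 matrix over Z this has rank 11, with invariant factors (1,1,1,1,1,1,1,1,1,1,1).

Boundary ∂_3: C_3 → C_2 sends each 3-simplex σ to the alternating sum Σ_i (−1)^i (σ with its i-th vertex removed). For instance
  ∂ABFN = BFN − AFN + ABN − ABF,
  ∂AFMN = FMN − AMN + AFN − AFM.
The 15×5 boundary matrix has rank 4 and Smith normal form diag(1,1,1,1).

Computing H_k = (kernel of ∂_k) / (image of ∂_{k+1}):

  H_1: rank ker ∂_1 − rank ∂_2 = (20 − 8) − 11 = 1, and the invariant factors of ∂_2 are all 1, so H_1 = Z.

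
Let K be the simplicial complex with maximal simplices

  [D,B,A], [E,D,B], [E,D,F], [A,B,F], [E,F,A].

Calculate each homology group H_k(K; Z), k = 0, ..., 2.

Order the vertices as A < B < D < E < F. Listing each simplex with vertices in this order, K has dimension 2 with simplices:

  0-simplices (5): A, B, D, E, F
  1-simplices (10): AB, AD, AE, AF, BD, BE, BF, DE, DF, EF
  2-simplices (5): ABD, ABF, AEF, BDE, DEF

so the chain groups are C_0 ≅ Z^5, C_1 ≅ Z^10, C_2 ≅ Z^5.

∂_1: C_1 → C_0 maps an edge to its endpoints' difference, ∂[p,q] = q − p. For instance
  ∂EF = F − E.
As a 5×10 matrix over Z this has rank 4, with invariant factors (1,1,1,1).

∂_2: C_2 → C_1 acts by ∂[p,q,r] = [q,r] − [p,r] + [p,q]. For instance
  ∂BDE = DE − BE + BD,
  ∂ABD = BD − AD + AB.
The resulting 10×5 matrix has rank 5, and its Smith normal form has invariant factors (1,1,1,1,1).

Now H_k = ker ∂_k / im ∂_{k+1}, so:

  H_0: rank C_0 − rank ∂_1 = 5 − 4 = 1, and the invariant factors of ∂_1 are all 1, so H_0 ≅ Z.
  H_1: rank ker ∂_1 − rank ∂_2 = (10 − 4) − 5 = 1, and the invariant factors of ∂_2 are all 1, so H_1 ≅ Z.
  H_2: rank ker ∂_2 − rank ∂_3 = (5 − 5) − 0 = 0, and there is no ∂_3, so H_2 ≅ 0.

H_0 ≅ Z,  H_1 ≅ Z,  H_2 = 0.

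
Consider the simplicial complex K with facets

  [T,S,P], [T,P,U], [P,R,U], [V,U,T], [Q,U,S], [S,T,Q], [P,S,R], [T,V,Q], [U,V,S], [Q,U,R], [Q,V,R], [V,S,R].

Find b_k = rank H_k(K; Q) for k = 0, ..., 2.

b_0 = 1, b_1 = 0, b_2 = 0.

Fix the vertex order P < Q < R < S < T < U < V and write every simplex with vertices in increasing order. Then dim K = 2 and the simplices of K are:

  0-simplices (7): P, Q, R, S, T, U, V
  1-simplices (18): PR, PS, PT, PU, QR, QS, QT, QU, QV, RS, RU, RV, ST, SU, SV, TU, TV, UV
  2-simplices (12): PRS, PRU, PST, PTU, QRU, QRV, QST, QSU, QTV, RSV, SUV, TUV

so the chain groups are C_0 ≅ Z^7, C_1 ≅ Z^18, C_2 ≅ Z^12.

∂_1: C_1 → C_0 sends each edge [p,q] (with p < q) to q − p. For instance
  ∂UV = V − U.
The 7×18 boundary matrix has rank 6 and Smith normal form diag(1,1,1,1,1,1).

The boundary map ∂_2: C_2 → C_1 sends each 2-simplex [p,q,r] to [q,r] − [p,r] + [p,q]. For instance
  ∂QRU = RU − QU + QR,
  ∂SUV = UV − SV + SU.
This gives a 18×12 integer matrix of rank 12; reducing to Smith normal form yields diagonal entries (1,1,1,1,1,1,1,1,1,1,1,2).

Now H_k = ker ∂_k / im ∂_{k+1}, so:

  H_0: rank C_0 − rank ∂_1 = 7 − 6 = 1, and the invariant factors of ∂_1 are all 1, so H_0 ≅ Z.
  H_1: rank ker ∂_1 − rank ∂_2 = (18 − 6) − 12 = 0, and ∂_2 has invariant factor 2 > 1, so H_1 ≅ Z/2Z.
  H_2: rank ker ∂_2 − rank ∂_3 = (12 − 12) − 0 = 0, and there is no ∂_3, so H_2 ≅ 0.

(K is a triangulation of the real projective plane RP^2.)

Hence the Betti numbers are b_0 = 1, b_1 = 0, b_2 = 0.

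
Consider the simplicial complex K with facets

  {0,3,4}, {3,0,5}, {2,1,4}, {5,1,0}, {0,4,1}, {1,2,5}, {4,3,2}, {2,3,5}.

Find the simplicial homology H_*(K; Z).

H_0 ≅ Z,  H_1 = 0,  H_2 ≅ Z.

K has 6 vertices, 12 edges, 8 triangles.
rank ∂_0 = 0, rank ∂_1 = 5 ⇒ b_0 = 6 − 0 − 5 = 1; all invariant factors of ∂_1 are 1 so no torsion. So H_0 = Z.
rank ∂_1 = 5, rank ∂_2 = 7 ⇒ b_1 = 12 − 5 − 7 = 0; all invariant factors of ∂_2 are 1 so no torsion. So H_1 = 0.
rank ∂_2 = 7, rank ∂_3 = 0 ⇒ b_2 = 8 − 7 − 0 = 1. So H_2 = Z.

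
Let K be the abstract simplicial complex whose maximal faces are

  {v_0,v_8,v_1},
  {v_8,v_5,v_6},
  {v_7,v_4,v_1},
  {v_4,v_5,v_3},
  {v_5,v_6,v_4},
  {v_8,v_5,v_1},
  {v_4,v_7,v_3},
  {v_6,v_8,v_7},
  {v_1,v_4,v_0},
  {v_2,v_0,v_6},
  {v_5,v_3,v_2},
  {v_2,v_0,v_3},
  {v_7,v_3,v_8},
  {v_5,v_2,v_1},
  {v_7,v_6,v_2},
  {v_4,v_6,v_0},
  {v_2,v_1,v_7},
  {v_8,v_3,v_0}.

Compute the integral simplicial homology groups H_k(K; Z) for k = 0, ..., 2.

Take the total order v_0 < v_1 < v_2 < v_3 < v_4 < v_5 < v_6 < v_7 < v_8 on the vertex set. Then K (dimension 2) consists of the simplices:

  0-simplices (9): [v_0], [v_1], [v_2], [v_3], [v_4], [v_5], [v_6], [v_7], [v_8]
  1-simplices (27): (27 of them)
  2-simplices (18): (18 of them)

giving chain groups C_0 ≅ Z^9, C_1 ≅ Z^27, C_2 ≅ Z^18.

∂_1: C_1 → C_0 is given by ∂[p,q] = [q] − [p].
This gives a 9×27 integer matrix of rank 8; reducing to Smith normal form yields diagonal entries (1,1,1,1,1,1,1,1).

Boundary ∂_2: C_2 → C_1 sends each 2-simplex [p,q,r] to [q,r] − [p,r] + [p,q]. For instance
  ∂[v_2,v_3,v_5] = [v_3,v_5] − [v_2,v_5] + [v_2,v_3],
  ∂[v_3,v_4,v_5] = [v_4,v_5] − [v_3,v_5] + [v_3,v_4].
This gives a 27×18 integer matrix of rank 17; reducing to Smith normal form yields diagonal entries (1,1,1,1,1,1,1,1,1,1,1,1,1,1,1,1,1).

Computing H_k = (kernel of ∂_k) / (image of ∂_{k+1}):

  H_0: rank C_0 − rank ∂_1 = 9 − 8 = 1, and the invariant factors of ∂_1 are all 1, so H_0 = Z.
  H_1: rank ker ∂_1 − rank ∂_2 = (27 − 8) − 17 = 2, and the invariant factors of ∂_2 are all 1, so H_1 = Z^2.
  H_2: rank ker ∂_2 − rank ∂_3 = (18 − 17) − 0 = 1, and there is no ∂_3, so H_2 = Z.

H_0 = Z,  H_1 = Z^2,  H_2 = Z.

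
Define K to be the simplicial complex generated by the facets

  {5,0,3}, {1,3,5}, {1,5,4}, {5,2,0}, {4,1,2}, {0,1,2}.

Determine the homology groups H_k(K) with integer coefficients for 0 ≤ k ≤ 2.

K has 6 vertices, 12 edges, 6 triangles.
rank ∂_0 = 0, rank ∂_1 = 5 ⇒ b_0 = 6 − 0 − 5 = 1; all invariant factors of ∂_1 are 1 so no torsion. So H_0 ≅ Z.
rank ∂_1 = 5, rank ∂_2 = 6 ⇒ b_1 = 12 − 5 − 6 = 1; all invariant factors of ∂_2 are 1 so no torsion. So H_1 ≅ Z.
rank ∂_2 = 6, rank ∂_3 = 0 ⇒ b_2 = 6 − 6 − 0 = 0. So H_2 ≅ 0.

H_0 ≅ Z,  H_1 ≅ Z,  H_2 = 0.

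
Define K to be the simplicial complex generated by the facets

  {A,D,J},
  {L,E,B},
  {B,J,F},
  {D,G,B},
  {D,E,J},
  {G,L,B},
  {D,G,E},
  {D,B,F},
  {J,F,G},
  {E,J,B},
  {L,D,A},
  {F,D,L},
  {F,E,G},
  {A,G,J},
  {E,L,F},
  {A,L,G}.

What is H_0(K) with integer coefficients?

Order the vertices as A < B < D < E < F < G < J < L. Listing each simplex with vertices in this order, K has dimension 2 with simplices:

  0-simplices (8): A, B, D, E, F, G, J, L
  1-simplices (24): AD, AG, AJ, AL, BD, BE, BF, BG, BJ, BL, DE, DF, DG, DJ, DL, EF, EG, EJ, EL, FG, FJ, FL, GJ, GL
  2-simplices (16): ADJ, ADL, AGJ, AGL, BDF, BDG, BEJ, BEL, BFJ, BGL, DEG, DEJ, DFL, EFG, EFL, FGJ

giving chain groups C_0 ≅ Z^8, C_1 ≅ Z^24, C_2 ≅ Z^16.

∂_1: C_1 → C_0 is given by ∂[p,q] = [q] − [p]. For instance
  ∂DG = G − D.
This gives a 8×24 integer matrix of rank 7; reducing to Smith normal form yields diagonal entries (1,1,1,1,1,1,1).

Boundary ∂_2: C_2 → C_1 sends each 2-simplex [p,q,r] to [q,r] − [p,r] + [p,q]. For instance
  ∂ADL = DL − AL + AD,
  ∂FGJ = GJ − FJ + FG.
The resulting 24×16 matrix has rank 15, and its Smith normal form has invariant factors (1,1,1,1,1,1,1,1,1,1,1,1,1,1,1).

From H_k ≅ ker(∂_k) / im(∂_{k+1}) we obtain:

  H_0: rank C_0 − rank ∂_1 = 8 − 7 = 1, and the invariant factors of ∂_1 are all 1, so H_0 ≅ Z.

H_0 = Z.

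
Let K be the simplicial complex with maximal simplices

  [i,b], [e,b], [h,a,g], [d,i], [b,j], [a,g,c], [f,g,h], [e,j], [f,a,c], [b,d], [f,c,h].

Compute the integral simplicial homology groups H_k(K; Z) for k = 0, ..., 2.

Fix the vertex order a < b < c < d < e < f < g < h < i < j and write every simplex with vertices in increasing order. Then dim K = 2 and the simplices of K are:

  0-simplices (10): a, b, c, d, e, f, g, h, i, j
  1-simplices (16): ac, af, ag, ah, bd, be, bi, bj, cf, cg, ch, di, ej, fg, fh, gh
  2-simplices (5): acf, acg, agh, cfh, fgh

giving chain groups C_0 ≅ Z^10, C_1 ≅ Z^16, C_2 ≅ Z^5.

Boundary ∂_1: C_1 → C_0 maps an edge to its endpoints' difference, ∂[p,q] = q − p. For instance
  ∂cf = f − c.
The resulting 10×16 matrix has rank 8, and its Smith normal form has invariant factors (1,1,1,1,1,1,1,1).

∂_2: C_2 → C_1 acts by ∂[p,q,r] = [q,r] − [p,r] + [p,q]. For instance
  ∂acf = cf − af + ac,
  ∂cfh = fh − ch + cf.
The 16×5 boundary matrix has rank 5 and Smith normal form diag(1,1,1,1,1).

Reading off H_k = ker ∂_k / im ∂_{k+1}:

  H_0: rank C_0 − rank ∂_1 = 10 − 8 = 2, and the invariant factors of ∂_1 are all 1, so H_0 ≅ Z^2.
  H_1: rank ker ∂_1 − rank ∂_2 = (16 − 8) − 5 = 3, and the invariant factors of ∂_2 are all 1, so H_1 ≅ Z^3.
  H_2: rank ker ∂_2 − rank ∂_3 = (5 − 5) − 0 = 0, and there is no ∂_3, so H_2 ≅ 0.

H_0 = Z^2,  H_1 = Z^3,  H_2 = 0.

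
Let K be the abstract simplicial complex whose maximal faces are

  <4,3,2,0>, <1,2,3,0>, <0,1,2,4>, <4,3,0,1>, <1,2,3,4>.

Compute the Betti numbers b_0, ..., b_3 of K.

K has 5 vertices, 10 edges, 10 triangles, 5 3-simplices.
rank ∂_0 = 0, rank ∂_1 = 4 ⇒ b_0 = 5 − 0 − 4 = 1; all invariant factors of ∂_1 are 1 so no torsion. So H_0 ≅ Z.
rank ∂_1 = 4, rank ∂_2 = 6 ⇒ b_1 = 10 − 4 − 6 = 0; all invariant factors of ∂_2 are 1 so no torsion. So H_1 ≅ 0.
rank ∂_2 = 6, rank ∂_3 = 4 ⇒ b_2 = 10 − 6 − 4 = 0; all invariant factors of ∂_3 are 1 so no torsion. So H_2 ≅ 0.
rank ∂_3 = 4, rank ∂_4 = 0 ⇒ b_3 = 5 − 4 − 0 = 1. So H_3 ≅ Z.

b_0 = 1, b_1 = 0, b_2 = 0, b_3 = 1.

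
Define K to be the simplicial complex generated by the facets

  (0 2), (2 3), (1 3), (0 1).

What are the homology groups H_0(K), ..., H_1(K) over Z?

K has 4 vertices, 4 edges.
rank ∂_0 = 0, rank ∂_1 = 3 ⇒ b_0 = 4 − 0 − 3 = 1; all invariant factors of ∂_1 are 1 so no torsion. So H_0 ≅ Z.
rank ∂_1 = 3, rank ∂_2 = 0 ⇒ b_1 = 4 − 3 − 0 = 1. So H_1 ≅ Z.

H_0 = Z,  H_1 = Z.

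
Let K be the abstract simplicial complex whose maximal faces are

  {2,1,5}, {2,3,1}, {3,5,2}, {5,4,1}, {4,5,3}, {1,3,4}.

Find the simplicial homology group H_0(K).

We work with the vertex ordering 1 < 2 < 3 < 4 < 5. The simplices of K, each written with vertices in increasing order, are:

  0-simplices (5): [1], [2], [3], [4], [5]
  1-simplices (9): [1,2], [1,3], [1,4], [1,5], [2,3], [2,5], [3,4], [3,5], [4,5]
  2-simplices (6): [1,2,3], [1,2,5], [1,3,4], [1,4,5], [2,3,5], [3,4,5]

Hence C_0 ≅ Z^5, C_1 ≅ Z^9, C_2 ≅ Z^6.

∂_1: C_1 → C_0 sends each edge [p,q] (with p < q) to q − p. For instance
  ∂[1,3] = [3] − [1].
This gives a 5×9 integer matrix of rank 4; reducing to Smith normal form yields diagonal entries (1,1,1,1).

∂_2: C_2 → C_1 acts by ∂[p,q,r] = [q,r] − [p,r] + [p,q]. For instance
  ∂[1,2,5] = [2,5] − [1,5] + [1,2],
  ∂[1,4,5] = [4,5] − [1,5] + [1,4].
The resulting 9×6 matrix has rank 5, and its Smith normal form has invariant factors (1,1,1,1,1).

From H_k ≅ ker(∂_k) / im(∂_{k+1}) we obtain:

  H_0: rank C_0 − rank ∂_1 = 5 − 4 = 1, and the invariant factors of ∂_1 are all 1, so H_0 = Z.

H_0 ≅ Z.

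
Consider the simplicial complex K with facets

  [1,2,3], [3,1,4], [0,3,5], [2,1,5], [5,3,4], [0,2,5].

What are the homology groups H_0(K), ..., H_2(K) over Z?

H_0 = Z,  H_1 = Z,  H_2 = 0.

K has 6 vertices, 12 edges, 6 triangles.
rank ∂_0 = 0, rank ∂_1 = 5 ⇒ b_0 = 6 − 0 − 5 = 1; all invariant factors of ∂_1 are 1 so no torsion. So H_0 ≅ Z.
rank ∂_1 = 5, rank ∂_2 = 6 ⇒ b_1 = 12 − 5 − 6 = 1; all invariant factors of ∂_2 are 1 so no torsion. So H_1 ≅ Z.
rank ∂_2 = 6, rank ∂_3 = 0 ⇒ b_2 = 6 − 6 − 0 = 0. So H_2 ≅ 0.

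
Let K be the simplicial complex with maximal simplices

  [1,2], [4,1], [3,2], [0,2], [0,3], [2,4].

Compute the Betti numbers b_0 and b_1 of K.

We work with the vertex ordering 0 < 1 < 2 < 3 < 4. The simplices of K, each written with vertices in increasing order, are:

  0-simplices (5): [0], [1], [2], [3], [4]
  1-simplices (6): [0,2], [0,3], [1,2], [1,4], [2,3], [2,4]

so the chain groups are C_0 ≅ Z^5, C_1 ≅ Z^6.

The boundary map ∂_1: C_1 → C_0 is given by ∂[p,q] = [q] − [p].
This gives a 5×6 integer matrix of rank 4; reducing to Smith normal form yields diagonal entries (1,1,1,1).

Computing H_k = (kernel of ∂_k) / (image of ∂_{k+1}):

  H_0: rank C_0 − rank ∂_1 = 5 − 4 = 1, and the invariant factors of ∂_1 are all 1, so H_0 ≅ Z.
  H_1: rank ker ∂_1 − rank ∂_2 = (6 − 4) − 0 = 2, and there is no ∂_2, so H_1 ≅ Z^2.

Hence the Betti numbers are b_0 = 1, b_1 = 2.

b_0 = 1, b_1 = 2.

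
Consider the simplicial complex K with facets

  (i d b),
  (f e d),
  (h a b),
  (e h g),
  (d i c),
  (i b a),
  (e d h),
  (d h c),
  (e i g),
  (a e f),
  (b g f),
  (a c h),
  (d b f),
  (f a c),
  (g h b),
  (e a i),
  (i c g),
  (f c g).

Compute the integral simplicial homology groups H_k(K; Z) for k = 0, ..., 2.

Take the total order a < b < c < d < e < f < g < h < i on the vertex set. Then K (dimension 2) consists of the simplices:

  0-simplices (9): a, b, c, d, e, f, g, h, i
  1-simplices (27): ab, ac, ae, af, ah, ai, bd, bf, bg, bh, bi, cd, cf, cg, ch, ci, de, df, dh, di, ef, eg, eh, ei, fg, gh, gi
  2-simplices (18): abh, abi, acf, ach, aef, aei, bdf, bdi, bfg, bgh, cdh, cdi, cfg, cgi, def, deh, egh, egi

Hence C_0 ≅ Z^9, C_1 ≅ Z^27, C_2 ≅ Z^18.

∂_1: C_1 → C_0 is given by ∂[p,q] = [q] − [p].
This gives a 9×27 integer matrix of rank 8; reducing to Smith normal form yields diagonal entries (1,1,1,1,1,1,1,1).

The boundary map ∂_2: C_2 → C_1 maps a triangle to the signed sum of its edges. For instance
  ∂cdi = di − ci + cd,
  ∂bdf = df − bf + bd.
This gives a 27×18 integer matrix of rank 17; reducing to Smith normal form yields diagonal entries (1,1,1,1,1,1,1,1,1,1,1,1,1,1,1,1,1).

Computing H_k = (kernel of ∂_k) / (image of ∂_{k+1}):

  H_0: rank C_0 − rank ∂_1 = 9 − 8 = 1, and the invariant factors of ∂_1 are all 1, so H_0 = Z.
  H_1: rank ker ∂_1 − rank ∂_2 = (27 − 8) − 17 = 2, and the invariant factors of ∂_2 are all 1, so H_1 = Z^2.
  H_2: rank ker ∂_2 − rank ∂_3 = (18 − 17) − 0 = 1, and there is no ∂_3, so H_2 = Z.

H_0 = Z,  H_1 = Z^2,  H_2 = Z.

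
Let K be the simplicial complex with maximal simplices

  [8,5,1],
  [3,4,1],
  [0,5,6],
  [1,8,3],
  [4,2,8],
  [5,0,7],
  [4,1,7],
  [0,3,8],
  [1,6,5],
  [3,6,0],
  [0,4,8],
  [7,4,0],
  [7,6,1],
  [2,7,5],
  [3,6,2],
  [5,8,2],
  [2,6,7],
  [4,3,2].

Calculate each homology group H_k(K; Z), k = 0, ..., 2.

K has 9 vertices, 27 edges, 18 triangles.
rank ∂_0 = 0, rank ∂_1 = 8 ⇒ b_0 = 9 − 0 − 8 = 1; all invariant factors of ∂_1 are 1 so no torsion. So H_0 ≅ Z.
rank ∂_1 = 8, rank ∂_2 = 18 ⇒ b_1 = 27 − 8 − 18 = 1; ∂_2 has invariant factor(s) [2] giving torsion. So H_1 ≅ Z ⊕ Z/2.
rank ∂_2 = 18, rank ∂_3 = 0 ⇒ b_2 = 18 − 18 − 0 = 0. So H_2 ≅ 0.

H_0 = Z,  H_1 = Z ⊕ Z/2,  H_2 = 0.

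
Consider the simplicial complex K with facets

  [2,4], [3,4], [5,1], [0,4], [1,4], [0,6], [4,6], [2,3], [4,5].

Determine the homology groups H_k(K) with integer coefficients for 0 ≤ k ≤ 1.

Order the vertices as 0 < 1 < 2 < 3 < 4 < 5 < 6. Listing each simplex with vertices in this order, K has dimension 1 with simplices:

  0-simplices (7): [0], [1], [2], [3], [4], [5], [6]
  1-simplices (9): [0,4], [0,6], [1,4], [1,5], [2,3], [2,4], [3,4], [4,5], [4,6]

Hence C_0 ≅ Z^7, C_1 ≅ Z^9.

∂_1: C_1 → C_0 sends each edge [p,q] (with p < q) to q − p.
This gives a 7×9 integer matrix of rank 6; reducing to Smith normal form yields diagonal entries (1,1,1,1,1,1).

Computing H_k = (kernel of ∂_k) / (image of ∂_{k+1}):

  H_0: rank C_0 − rank ∂_1 = 7 − 6 = 1, and the invariant factors of ∂_1 are all 1, so H_0 = Z.
  H_1: rank ker ∂_1 − rank ∂_2 = (9 − 6) − 0 = 3, and there is no ∂_2, so H_1 = Z^3.

As a check, the Euler characteristic is 7 − 9 = -2, which agrees with 1 − 3 = -2.
(K is a triangulation of a wedge of 3 circles.)

H_0 = Z,  H_1 = Z^3.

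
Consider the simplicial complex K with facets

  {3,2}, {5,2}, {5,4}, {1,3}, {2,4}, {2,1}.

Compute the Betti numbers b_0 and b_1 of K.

Fix the vertex order 1 < 2 < 3 < 4 < 5 and write every simplex with vertices in increasing order. Then dim K = 1 and the simplices of K are:

  0-simplices (5): [1], [2], [3], [4], [5]
  1-simplices (6): [1,2], [1,3], [2,3], [2,4], [2,5], [4,5]

Hence C_0 ≅ Z^5, C_1 ≅ Z^6.

∂_1: C_1 → C_0 sends each edge [p,q] (with p < q) to q − p. For instance
  ∂[4,5] = [5] − [4].
This gives a 5×6 integer matrix of rank 4; reducing to Smith normal form yields diagonal entries (1,1,1,1).

Now H_k = ker ∂_k / im ∂_{k+1}, so:

  H_0: rank C_0 − rank ∂_1 = 5 − 4 = 1, and the invariant factors of ∂_1 are all 1, so H_0 ≅ Z.
  H_1: rank ker ∂_1 − rank ∂_2 = (6 − 4) − 0 = 2, and there is no ∂_2, so H_1 ≅ Z^2.

As a check, the Euler characteristic is 5 − 6 = -1, which agrees with 1 − 2 = -1.
(K is a triangulation of a wedge of 2 circles.)

Hence the Betti numbers are b_0 = 1, b_1 = 2.

b_0 = 1, b_1 = 2.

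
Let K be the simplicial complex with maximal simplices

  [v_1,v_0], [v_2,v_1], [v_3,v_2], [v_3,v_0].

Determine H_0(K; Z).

H_0 ≅ Z.

Fix the vertex order v_0 < v_1 < v_2 < v_3 and write every simplex with vertices in increasing order. Then dim K = 1 and the simplices of K are:

  0-simplices (4): [v_0], [v_1], [v_2], [v_3]
  1-simplices (4): [v_0,v_1], [v_0,v_3], [v_1,v_2], [v_2,v_3]

Hence C_0 ≅ Z^4, C_1 ≅ Z^4.

The boundary map ∂_1: C_1 → C_0 sends each edge [p,q] (with p < q) to q − p. For instance
  ∂[v_0,v_3] = [v_3] − [v_0].
The resulting 4×4 matrix has rank 3, and its Smith normal form has invariant factors (1,1,1).

Computing H_k = (kernel of ∂_k) / (image of ∂_{k+1}):

  H_0: rank C_0 − rank ∂_1 = 4 − 3 = 1, and the invariant factors of ∂_1 are all 1, so H_0 ≅ Z.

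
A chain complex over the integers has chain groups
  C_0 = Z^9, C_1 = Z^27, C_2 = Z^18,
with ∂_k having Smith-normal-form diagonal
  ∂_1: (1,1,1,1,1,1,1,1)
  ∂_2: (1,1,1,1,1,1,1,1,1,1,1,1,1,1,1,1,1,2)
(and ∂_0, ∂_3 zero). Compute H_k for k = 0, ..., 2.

H_0 = Z,  H_1 = Z ⊕ Z/2Z,  H_2 = 0.

H_0: b_0 = 9 − 0 − 8 = 1; torsion from ∂_1 factors > 1: none. So H_0 = Z.
H_1: b_1 = 27 − 8 − 18 = 1; torsion from ∂_2 factors > 1: [2]. So H_1 = Z ⊕ Z/2Z.
H_2: b_2 = 18 − 18 − 0 = 0; torsion from ∂_3 factors > 1: none. So H_2 = 0.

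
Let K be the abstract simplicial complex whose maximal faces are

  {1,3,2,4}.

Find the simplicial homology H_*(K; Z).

H_0 ≅ Z,  H_1 = 0,  H_2 = 0,  H_3 = 0.

Order the vertices as 1 < 2 < 3 < 4. Listing each simplex with vertices in this order, K has dimension 3 with simplices:

  0-simplices (4): [1], [2], [3], [4]
  1-simplices (6): [1,2], [1,3], [1,4], [2,3], [2,4], [3,4]
  2-simplices (4): [1,2,3], [1,2,4], [1,3,4], [2,3,4]
  3-simplices (1): [1,2,3,4]

giving chain groups C_0 ≅ Z^4, C_1 ≅ Z^6, C_2 ≅ Z^4, C_3 ≅ Z^1.

The boundary map ∂_1: C_1 → C_0 sends each edge [p,q] (with p < q) to q − p. For instance
  ∂[2,3] = [3] − [2].
The 4×6 boundary matrix has rank 3 and Smith normal form diag(1,1,1).

Boundary ∂_2: C_2 → C_1 maps a triangle to the signed sum of its edges. For instance
  ∂[1,3,4] = [3,4] − [1,4] + [1,3],
  ∂[1,2,3] = [2,3] − [1,3] + [1,2].
The resulting 6×4 matrix has rank 3, and its Smith normal form has invariant factors (1,1,1).

Boundary ∂_3: C_3 → C_2 sends each 3-simplex σ to the alternating sum Σ_i (−1)^i (σ with its i-th vertex removed). For instance
  ∂[1,2,3,4] = [2,3,4] − [1,3,4] + [1,2,4] − [1,2,3].
The resulting 4×1 matrix has rank 1, and its Smith normal form has invariant factors (1).

Reading off H_k = ker ∂_k / im ∂_{k+1}:

  H_0: rank C_0 − rank ∂_1 = 4 − 3 = 1, and the invariant factors of ∂_1 are all 1, so H_0 ≅ Z.
  H_1: rank ker ∂_1 − rank ∂_2 = (6 − 3) − 3 = 0, and the invariant factors of ∂_2 are all 1, so H_1 ≅ 0.
  H_2: rank ker ∂_2 − rank ∂_3 = (4 − 3) − 1 = 0, and the invariant factors of ∂_3 are all 1, so H_2 ≅ 0.
  H_3: rank ker ∂_3 − rank ∂_4 = (1 − 1) − 0 = 0, and there is no ∂_4, so H_3 ≅ 0.

As a check, the Euler characteristic is 4 − 6 + 4 − 1 = 1, which agrees with 1 − 0 + 0 − 0 = 1.
(K is a triangulation of the 3-simplex.)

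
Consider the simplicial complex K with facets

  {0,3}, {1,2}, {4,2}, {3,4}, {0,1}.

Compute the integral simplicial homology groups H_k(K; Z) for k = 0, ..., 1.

H_0 = Z,  H_1 = Z.

Take the total order 0 < 1 < 2 < 3 < 4 on the vertex set. Then K (dimension 1) consists of the simplices:

  0-simplices (5): [0], [1], [2], [3], [4]
  1-simplices (5): [0,1], [0,3], [1,2], [2,4], [3,4]

giving chain groups C_0 ≅ Z^5, C_1 ≅ Z^5.

∂_1: C_1 → C_0 maps an edge to its endpoints' difference, ∂[p,q] = q − p. For instance
  ∂[0,1] = [1] − [0].
The resulting 5×5 matrix has rank 4, and its Smith normal form has invariant factors (1,1,1,1).

Reading off H_k = ker ∂_k / im ∂_{k+1}:

  H_0: rank C_0 − rank ∂_1 = 5 − 4 = 1, and the invariant factors of ∂_1 are all 1, so H_0 ≅ Z.
  H_1: rank ker ∂_1 − rank ∂_2 = (5 − 4) − 0 = 1, and there is no ∂_2, so H_1 ≅ Z.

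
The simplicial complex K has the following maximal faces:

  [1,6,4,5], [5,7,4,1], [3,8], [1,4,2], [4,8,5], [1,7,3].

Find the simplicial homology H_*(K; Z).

H_0 = Z,  H_1 = Z,  H_2 = 0,  H_3 = 0.

Order the vertices as 1 < 2 < 3 < 4 < 5 < 6 < 7 < 8. Listing each simplex with vertices in this order, K has dimension 3 with simplices:

  0-simplices (8): [1], [2], [3], [4], [5], [6], [7], [8]
  1-simplices (16): [1,2], [1,3], [1,4], [1,5], [1,6], [1,7], [2,4], [3,7], [3,8], [4,5], [4,6], [4,7], [4,8], [5,6], [5,7], [5,8]
  2-simplices (10): [1,2,4], [1,3,7], [1,4,5], [1,4,6], [1,4,7], [1,5,6], [1,5,7], [4,5,6], [4,5,7], [4,5,8]
  3-simplices (2): [1,4,5,6], [1,4,5,7]

giving chain groups C_0 ≅ Z^8, C_1 ≅ Z^16, C_2 ≅ Z^10, C_3 ≅ Z^2.

Boundary ∂_1: C_1 → C_0 maps an edge to its endpoints' difference, ∂[p,q] = q − p. For instance
  ∂[4,7] = [7] − [4].
The 8×16 boundary matrix has rank 7 and Smith normal form diag(1,1,1,1,1,1,1).

∂_2: C_2 → C_1 sends each 2-simplex [p,q,r] to [q,r] − [p,r] + [p,q]. For instance
  ∂[1,5,6] = [5,6] − [1,6] + [1,5],
  ∂[4,5,6] = [5,6] − [4,6] + [4,5].
The 16×10 boundary matrix has rank 8 and Smith normal form diag(1,1,1,1,1,1,1,1).

∂_3: C_3 → C_2 sends each 3-simplex σ to the alternating sum Σ_i (−1)^i (σ with its i-th vertex removed). For instance
  ∂[1,4,5,6] = [4,5,6] − [1,5,6] + [1,4,6] − [1,4,5],
  ∂[1,4,5,7] = [4,5,7] − [1,5,7] + [1,4,7] − [1,4,5].
The 10×2 boundary matrix has rank 2 and Smith normal form diag(1,1).

Now H_k = ker ∂_k / im ∂_{k+1}, so:

  H_0: rank C_0 − rank ∂_1 = 8 − 7 = 1, and the invariant factors of ∂_1 are all 1, so H_0 = Z.
  H_1: rank ker ∂_1 − rank ∂_2 = (16 − 7) − 8 = 1, and the invariant factors of ∂_2 are all 1, so H_1 = Z.
  H_2: rank ker ∂_2 − rank ∂_3 = (10 − 8) − 2 = 0, and the invariant factors of ∂_3 are all 1, so H_2 = 0.
  H_3: rank ker ∂_3 − rank ∂_4 = (2 − 2) − 0 = 0, and there is no ∂_4, so H_3 = 0.

As a check, the Euler characteristic is 8 − 16 + 10 − 2 = 0, which agrees with 1 − 1 + 0 − 0 = 0.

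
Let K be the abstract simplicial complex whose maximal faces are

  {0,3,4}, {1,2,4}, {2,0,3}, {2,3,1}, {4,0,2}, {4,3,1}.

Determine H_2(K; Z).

H_2 ≅ Z.

We work with the vertex ordering 0 < 1 < 2 < 3 < 4. The simplices of K, each written with vertices in increasing order, are:

  0-simplices (5): [0], [1], [2], [3], [4]
  1-simplices (9): [0,2], [0,3], [0,4], [1,2], [1,3], [1,4], [2,3], [2,4], [3,4]
  2-simplices (6): [0,2,3], [0,2,4], [0,3,4], [1,2,3], [1,2,4], [1,3,4]

Hence C_0 ≅ Z^5, C_1 ≅ Z^9, C_2 ≅ Z^6.

∂_1: C_1 → C_0 is given by ∂[p,q] = [q] − [p].
The resulting 5×9 matrix has rank 4, and its Smith normal form has invariant factors (1,1,1,1).

Boundary ∂_2: C_2 → C_1 maps a triangle to the signed sum of its edges. For instance
  ∂[0,2,4] = [2,4] − [0,4] + [0,2],
  ∂[1,2,3] = [2,3] − [1,3] + [1,2].
The 9×6 boundary matrix has rank 5 and Smith normal form diag(1,1,1,1,1).

From H_k ≅ ker(∂_k) / im(∂_{k+1}) we obtain:

  H_2: rank ker ∂_2 − rank ∂_3 = (6 − 5) − 0 = 1, and there is no ∂_3, so H_2 ≅ Z.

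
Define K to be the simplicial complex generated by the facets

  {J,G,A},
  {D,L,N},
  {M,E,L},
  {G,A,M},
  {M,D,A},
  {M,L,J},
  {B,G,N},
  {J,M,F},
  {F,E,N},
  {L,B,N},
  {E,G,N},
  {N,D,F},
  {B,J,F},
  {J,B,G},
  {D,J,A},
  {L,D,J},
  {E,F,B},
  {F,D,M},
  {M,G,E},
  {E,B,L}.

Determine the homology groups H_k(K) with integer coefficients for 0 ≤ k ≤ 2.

H_0 = Z,  H_1 = Z ⊕ Z_2,  H_2 = 0.

Order the vertices as A < B < D < E < F < G < J < L < M < N. Listing each simplex with vertices in this order, K has dimension 2 with simplices:

  0-simplices (10): A, B, D, E, F, G, J, L, M, N
  1-simplices (30): AD, AG, AJ, AM, BE, BF, BG, BJ, BL, BN, DF, DJ, DL, DM, DN, EF, EG, EL, EM, EN, FJ, FM, FN, GJ, GM, GN, JL, JM, LM, LN
  2-simplices (20): ADJ, ADM, AGJ, AGM, BEF, BEL, BFJ, BGJ, BGN, BLN, DFM, DFN, DJL, DLN, EFN, EGM, EGN, ELM, FJM, JLM

Hence C_0 ≅ Z^10, C_1 ≅ Z^30, C_2 ≅ Z^20.

The boundary map ∂_1: C_1 → C_0 maps an edge to its endpoints' difference, ∂[p,q] = q − p. For instance
  ∂BE = E − B.
This gives a 10×30 integer matrix of rank 9; reducing to Smith normal form yields diagonal entries (1,1,1,1,1,1,1,1,1).

The boundary map ∂_2: C_2 → C_1 acts by ∂[p,q,r] = [q,r] − [p,r] + [p,q]. For instance
  ∂EGM = GM − EM + EG,
  ∂BFJ = FJ − BJ + BF.
The resulting 30×20 matrix has rank 20, and its Smith normal form has invariant factors (1,1,1,1,1,1,1,1,1,1,1,1,1,1,1,1,1,1,1,2).

From H_k ≅ ker(∂_k) / im(∂_{k+1}) we obtain:

  H_0: rank C_0 − rank ∂_1 = 10 − 9 = 1, and the invariant factors of ∂_1 are all 1, so H_0 ≅ Z.
  H_1: rank ker ∂_1 − rank ∂_2 = (30 − 9) − 20 = 1, and ∂_2 has invariant factor 2 > 1, so H_1 ≅ Z ⊕ Z_2.
  H_2: rank ker ∂_2 − rank ∂_3 = (20 − 20) − 0 = 0, and there is no ∂_3, so H_2 ≅ 0.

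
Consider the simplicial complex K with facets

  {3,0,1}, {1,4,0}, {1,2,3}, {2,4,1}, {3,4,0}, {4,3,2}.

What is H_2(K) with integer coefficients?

Fix the vertex order 0 < 1 < 2 < 3 < 4 and write every simplex with vertices in increasing order. Then dim K = 2 and the simplices of K are:

  0-simplices (5): [0], [1], [2], [3], [4]
  1-simplices (9): [0,1], [0,3], [0,4], [1,2], [1,3], [1,4], [2,3], [2,4], [3,4]
  2-simplices (6): [0,1,3], [0,1,4], [0,3,4], [1,2,3], [1,2,4], [2,3,4]

Hence C_0 ≅ Z^5, C_1 ≅ Z^9, C_2 ≅ Z^6.

∂_1: C_1 → C_0 is given by ∂[p,q] = [q] − [p].
The 5×9 boundary matrix has rank 4 and Smith normal form diag(1,1,1,1).

The boundary map ∂_2: C_2 → C_1 maps a triangle to the signed sum of its edges. For instance
  ∂[1,2,3] = [2,3] − [1,3] + [1,2],
  ∂[0,1,3] = [1,3] − [0,3] + [0,1].
The resulting 9×6 matrix has rank 5, and its Smith normal form has invariant factors (1,1,1,1,1).

From H_k ≅ ker(∂_k) / im(∂_{k+1}) we obtain:

  H_2: rank ker ∂_2 − rank ∂_3 = (6 − 5) − 0 = 1, and there is no ∂_3, so H_2 ≅ Z.

(K is a triangulation of the 2-sphere S^2.)

H_2 = Z.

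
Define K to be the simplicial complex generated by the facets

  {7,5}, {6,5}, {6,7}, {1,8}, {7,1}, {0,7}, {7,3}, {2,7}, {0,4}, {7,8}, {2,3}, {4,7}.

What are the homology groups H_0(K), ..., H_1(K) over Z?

Fix the vertex order 0 < 1 < 2 < 3 < 4 < 5 < 6 < 7 < 8 and write every simplex with vertices in increasing order. Then dim K = 1 and the simplices of K are:

  0-simplices (9): [0], [1], [2], [3], [4], [5], [6], [7], [8]
  1-simplices (12): [0,4], [0,7], [1,7], [1,8], [2,3], [2,7], [3,7], [4,7], [5,6], [5,7], [6,7], [7,8]

Hence C_0 ≅ Z^9, C_1 ≅ Z^12.

∂_1: C_1 → C_0 sends each edge [p,q] (with p < q) to q − p.
The resulting 9×12 matrix has rank 8, and its Smith normal form has invariant factors (1,1,1,1,1,1,1,1).

Now H_k = ker ∂_k / im ∂_{k+1}, so:

  H_0: rank C_0 − rank ∂_1 = 9 − 8 = 1, and the invariant factors of ∂_1 are all 1, so H_0 ≅ Z.
  H_1: rank ker ∂_1 − rank ∂_2 = (12 − 8) − 0 = 4, and there is no ∂_2, so H_1 ≅ Z^4.

H_0 = Z,  H_1 = Z^4.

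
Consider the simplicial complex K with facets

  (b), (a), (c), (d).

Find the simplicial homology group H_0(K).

H_0 = Z^4.

Take the total order a < b < c < d on the vertex set. Then K (dimension 0) consists of the simplices:

  0-simplices (4): a, b, c, d

so the chain groups are C_0 ≅ Z^4.

Reading off H_k = ker ∂_k / im ∂_{k+1}:

  H_0: rank C_0 − rank ∂_1 = 4 − 0 = 4, and there is no ∂_1, so H_0 ≅ Z^4.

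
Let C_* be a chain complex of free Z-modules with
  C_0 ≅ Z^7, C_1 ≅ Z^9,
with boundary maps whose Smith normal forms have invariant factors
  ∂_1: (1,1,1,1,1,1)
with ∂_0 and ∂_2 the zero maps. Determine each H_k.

H_0 = Z,  H_1 = Z^3.

H_0: b_0 = 7 − 0 − 6 = 1; torsion from ∂_1 factors > 1: none. So H_0 = Z.
H_1: b_1 = 9 − 6 − 0 = 3; torsion from ∂_2 factors > 1: none. So H_1 = Z^3.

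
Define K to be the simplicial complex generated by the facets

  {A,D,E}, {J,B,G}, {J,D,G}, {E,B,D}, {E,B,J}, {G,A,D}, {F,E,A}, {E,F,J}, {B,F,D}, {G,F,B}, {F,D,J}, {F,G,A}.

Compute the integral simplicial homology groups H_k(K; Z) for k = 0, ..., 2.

H_0 ≅ Z,  H_1 ≅ Z/2,  H_2 = 0.

Fix the vertex order A < B < D < E < F < G < J and write every simplex with vertices in increasing order. Then dim K = 2 and the simplices of K are:

  0-simplices (7): A, B, D, E, F, G, J
  1-simplices (18): AD, AE, AF, AG, BD, BE, BF, BG, BJ, DE, DF, DG, DJ, EF, EJ, FG, FJ, GJ
  2-simplices (12): ADE, ADG, AEF, AFG, BDE, BDF, BEJ, BFG, BGJ, DFJ, DGJ, EFJ

giving chain groups C_0 ≅ Z^7, C_1 ≅ Z^18, C_2 ≅ Z^12.

The boundary map ∂_1: C_1 → C_0 maps an edge to its endpoints' difference, ∂[p,q] = q − p. For instance
  ∂BD = D − B.
The resulting 7×18 matrix has rank 6, and its Smith normal form has invariant factors (1,1,1,1,1,1).

The boundary map ∂_2: C_2 → C_1 sends each 2-simplex [p,q,r] to [q,r] − [p,r] + [p,q]. For instance
  ∂DFJ = FJ − DJ + DF,
  ∂BGJ = GJ − BJ + BG.
The 18×12 boundary matrix has rank 12 and Smith normal form diag(1,1,1,1,1,1,1,1,1,1,1,2).

Now H_k = ker ∂_k / im ∂_{k+1}, so:

  H_0: rank C_0 − rank ∂_1 = 7 − 6 = 1, and the invariant factors of ∂_1 are all 1, so H_0 = Z.
  H_1: rank ker ∂_1 − rank ∂_2 = (18 − 6) − 12 = 0, and ∂_2 has invariant factor 2 > 1, so H_1 = Z/2.
  H_2: rank ker ∂_2 − rank ∂_3 = (12 − 12) − 0 = 0, and there is no ∂_3, so H_2 = 0.

(K is a triangulation of the real projective plane RP^2.)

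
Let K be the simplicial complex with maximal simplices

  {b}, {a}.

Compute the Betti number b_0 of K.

We work with the vertex ordering a < b. The simplices of K, each written with vertices in increasing order, are:

  0-simplices (2): a, b

Hence C_0 ≅ Z^2.

Reading off H_k = ker ∂_k / im ∂_{k+1}:

  H_0: rank C_0 − rank ∂_1 = 2 − 0 = 2, and there is no ∂_1, so H_0 = Z^2.

Hence the Betti numbers are b_0 = 2.

b_0 = 2.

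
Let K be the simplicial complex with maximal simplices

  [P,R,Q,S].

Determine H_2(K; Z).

Take the total order P < Q < R < S on the vertex set. Then K (dimension 3) consists of the simplices:

  0-simplices (4): P, Q, R, S
  1-simplices (6): PQ, PR, PS, QR, QS, RS
  2-simplices (4): PQR, PQS, PRS, QRS
  3-simplices (1): PQRS

giving chain groups C_0 ≅ Z^4, C_1 ≅ Z^6, C_2 ≅ Z^4, C_3 ≅ Z^1.

The boundary map ∂_1: C_1 → C_0 sends each edge [p,q] (with p < q) to q − p. For instance
  ∂QR = R − Q.
The resulting 4×6 matrix has rank 3, and its Smith normal form has invariant factors (1,1,1).

Boundary ∂_2: C_2 → C_1 maps a triangle to the signed sum of its edges. For instance
  ∂PQS = QS − PS + PQ,
  ∂PRS = RS − PS + PR.
As a 6×4 matrix over Z this has rank 3, with invariant factors (1,1,1).

∂_3: C_3 → C_2 sends each 3-simplex σ to the alternating sum Σ_i (−1)^i (σ with its i-th vertex removed). For instance
  ∂PQRS = QRS − PRS + PQS − PQR.
As a 4×1 matrix over Z this has rank 1, with invariant factors (1).

From H_k ≅ ker(∂_k) / im(∂_{k+1}) we obtain:

  H_2: rank ker ∂_2 − rank ∂_3 = (4 − 3) − 1 = 0, and the invariant factors of ∂_3 are all 1, so H_2 ≅ 0.

H_2 ≅ 0.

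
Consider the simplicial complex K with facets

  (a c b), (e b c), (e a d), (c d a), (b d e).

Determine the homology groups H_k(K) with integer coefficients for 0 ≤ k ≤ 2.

Order the vertices as a < b < c < d < e. Listing each simplex with vertices in this order, K has dimension 2 with simplices:

  0-simplices (5): a, b, c, d, e
  1-simplices (10): ab, ac, ad, ae, bc, bd, be, cd, ce, de
  2-simplices (5): abc, acd, ade, bce, bde

giving chain groups C_0 ≅ Z^5, C_1 ≅ Z^10, C_2 ≅ Z^5.

The boundary map ∂_1: C_1 → C_0 is given by ∂[p,q] = [q] − [p].
The resulting 5×10 matrix has rank 4, and its Smith normal form has invariant factors (1,1,1,1).

∂_2: C_2 → C_1 acts by ∂[p,q,r] = [q,r] − [p,r] + [p,q]. For instance
  ∂bce = ce − be + bc,
  ∂ade = de − ae + ad.
As a 10×5 matrix over Z this has rank 5, with invariant factors (1,1,1,1,1).

Now H_k = ker ∂_k / im ∂_{k+1}, so:

  H_0: rank C_0 − rank ∂_1 = 5 − 4 = 1, and the invariant factors of ∂_1 are all 1, so H_0 = Z.
  H_1: rank ker ∂_1 − rank ∂_2 = (10 − 4) − 5 = 1, and the invariant factors of ∂_2 are all 1, so H_1 = Z.
  H_2: rank ker ∂_2 − rank ∂_3 = (5 − 5) − 0 = 0, and there is no ∂_3, so H_2 = 0.

H_0 ≅ Z,  H_1 ≅ Z,  H_2 = 0.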